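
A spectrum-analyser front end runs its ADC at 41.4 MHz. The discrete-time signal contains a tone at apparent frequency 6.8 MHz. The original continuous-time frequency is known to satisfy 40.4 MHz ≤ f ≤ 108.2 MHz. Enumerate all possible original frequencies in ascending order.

48.2 MHz, 76 MHz, 89.6 MHz

Frequencies that alias to 6.8 MHz are k·fs ± 6.8 MHz for integer k ≥ 0.
k=0: 6.8 MHz.
k=1: 34.6 MHz, 48.2 MHz.
k=2: 76 MHz, 89.6 MHz.
k=3: 117.4 MHz, 131 MHz.
Within [40.4 MHz, 108.2 MHz]: 48.2 MHz, 76 MHz, 89.6 MHz.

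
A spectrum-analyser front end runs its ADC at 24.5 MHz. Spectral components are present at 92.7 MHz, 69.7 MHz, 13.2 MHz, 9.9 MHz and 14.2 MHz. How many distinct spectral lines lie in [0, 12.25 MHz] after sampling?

5

fs/2 = 12.25 MHz.
92.7 MHz mod fs = 19.2 MHz.
19.2 MHz > fs/2 = 12.25 MHz, folds to fs − 19.2 MHz = 5.3 MHz.
69.7 MHz mod fs = 20.7 MHz.
20.7 MHz > fs/2 = 12.25 MHz, folds to fs − 20.7 MHz = 3.8 MHz.
13.2 MHz > fs/2 = 12.25 MHz, folds to fs − 13.2 MHz = 11.3 MHz.
9.9 MHz ≤ fs/2 = 12.25 MHz, passes unchanged.
14.2 MHz > fs/2 = 12.25 MHz, folds to fs − 14.2 MHz = 10.3 MHz.
Distinct values: {3.8 MHz, 5.3 MHz, 9.9 MHz, 10.3 MHz, 11.3 MHz} → 5.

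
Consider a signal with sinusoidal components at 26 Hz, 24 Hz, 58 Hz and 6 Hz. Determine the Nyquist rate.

116 Hz

Highest-frequency component: 58 Hz.
Nyquist rate = 2 × 58 Hz = 116 Hz.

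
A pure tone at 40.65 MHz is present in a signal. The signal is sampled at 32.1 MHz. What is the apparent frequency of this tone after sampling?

8.55 MHz

40.65 MHz mod fs = 8.55 MHz.
8.55 MHz ≤ fs/2 = 16.05 MHz, appears at 8.55 MHz.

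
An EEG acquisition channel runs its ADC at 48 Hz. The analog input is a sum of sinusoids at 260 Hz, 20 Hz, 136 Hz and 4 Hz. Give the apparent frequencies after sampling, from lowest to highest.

4 Hz, 8 Hz, 20 Hz

fs/2 = 24 Hz.
260 Hz mod fs = 20 Hz.
20 Hz ≤ fs/2 = 24 Hz, appears at 20 Hz.
20 Hz ≤ fs/2 = 24 Hz, passes unchanged.
136 Hz mod fs = 40 Hz.
40 Hz > fs/2 = 24 Hz, folds to fs − 40 Hz = 8 Hz.
4 Hz ≤ fs/2 = 24 Hz, passes unchanged.
Distinct values: {4 Hz, 8 Hz, 20 Hz}.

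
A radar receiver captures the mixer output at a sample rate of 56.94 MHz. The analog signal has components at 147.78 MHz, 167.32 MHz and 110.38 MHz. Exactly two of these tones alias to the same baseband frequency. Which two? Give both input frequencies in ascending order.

fs/2 = 28.47 MHz.
147.78 MHz mod fs = 33.9 MHz.
33.9 MHz > fs/2 = 28.47 MHz, folds to fs − 33.9 MHz = 23.04 MHz.
167.32 MHz mod fs = 53.44 MHz.
53.44 MHz > fs/2 = 28.47 MHz, folds to fs − 53.44 MHz = 3.5 MHz.
110.38 MHz mod fs = 53.44 MHz.
53.44 MHz > fs/2 = 28.47 MHz, folds to fs − 53.44 MHz = 3.5 MHz.
110.38 MHz and 167.32 MHz both map to 3.5 MHz.

110.38 MHz, 167.32 MHz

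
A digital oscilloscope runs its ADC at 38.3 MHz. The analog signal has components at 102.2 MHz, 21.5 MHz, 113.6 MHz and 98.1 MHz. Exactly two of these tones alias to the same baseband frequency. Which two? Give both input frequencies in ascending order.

fs/2 = 19.15 MHz.
102.2 MHz mod fs = 25.6 MHz.
25.6 MHz > fs/2 = 19.15 MHz, folds to fs − 25.6 MHz = 12.7 MHz.
21.5 MHz > fs/2 = 19.15 MHz, folds to fs − 21.5 MHz = 16.8 MHz.
113.6 MHz mod fs = 37 MHz.
37 MHz > fs/2 = 19.15 MHz, folds to fs − 37 MHz = 1.3 MHz.
98.1 MHz mod fs = 21.5 MHz.
21.5 MHz > fs/2 = 19.15 MHz, folds to fs − 21.5 MHz = 16.8 MHz.
21.5 MHz and 98.1 MHz both map to 16.8 MHz.

21.5 MHz, 98.1 MHz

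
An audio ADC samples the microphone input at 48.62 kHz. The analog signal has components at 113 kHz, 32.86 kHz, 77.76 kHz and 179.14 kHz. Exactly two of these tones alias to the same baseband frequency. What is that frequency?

fs/2 = 24.31 kHz.
113 kHz mod fs = 15.76 kHz.
15.76 kHz ≤ fs/2 = 24.31 kHz, appears at 15.76 kHz.
32.86 kHz > fs/2 = 24.31 kHz, folds to fs − 32.86 kHz = 15.76 kHz.
77.76 kHz mod fs = 29.14 kHz.
29.14 kHz > fs/2 = 24.31 kHz, folds to fs − 29.14 kHz = 19.48 kHz.
179.14 kHz mod fs = 33.28 kHz.
33.28 kHz > fs/2 = 24.31 kHz, folds to fs − 33.28 kHz = 15.34 kHz.
32.86 kHz and 113 kHz both map to 15.76 kHz.

15.76 kHz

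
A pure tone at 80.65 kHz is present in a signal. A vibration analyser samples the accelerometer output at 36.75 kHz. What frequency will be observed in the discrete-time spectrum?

80.65 kHz mod fs = 7.15 kHz.
7.15 kHz ≤ fs/2 = 18.375 kHz, appears at 7.15 kHz.

7.15 kHz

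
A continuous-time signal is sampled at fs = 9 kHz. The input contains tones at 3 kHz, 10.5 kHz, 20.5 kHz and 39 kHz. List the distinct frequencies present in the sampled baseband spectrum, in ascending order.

fs/2 = 4.5 kHz.
3 kHz ≤ fs/2 = 4.5 kHz, passes unchanged.
10.5 kHz mod fs = 1.5 kHz.
1.5 kHz ≤ fs/2 = 4.5 kHz, appears at 1.5 kHz.
20.5 kHz mod fs = 2.5 kHz.
2.5 kHz ≤ fs/2 = 4.5 kHz, appears at 2.5 kHz.
39 kHz mod fs = 3 kHz.
3 kHz ≤ fs/2 = 4.5 kHz, appears at 3 kHz.
Distinct values: {1.5 kHz, 2.5 kHz, 3 kHz}.

1.5 kHz, 2.5 kHz, 3 kHz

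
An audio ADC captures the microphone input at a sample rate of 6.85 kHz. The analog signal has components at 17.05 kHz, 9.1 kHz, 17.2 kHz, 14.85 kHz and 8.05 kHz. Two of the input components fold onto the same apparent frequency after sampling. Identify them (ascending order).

17.05 kHz, 17.2 kHz

fs/2 = 3.425 kHz.
17.05 kHz mod fs = 3.35 kHz.
3.35 kHz ≤ fs/2 = 3.425 kHz, appears at 3.35 kHz.
9.1 kHz mod fs = 2.25 kHz.
2.25 kHz ≤ fs/2 = 3.425 kHz, appears at 2.25 kHz.
17.2 kHz mod fs = 3.5 kHz.
3.5 kHz > fs/2 = 3.425 kHz, folds to fs − 3.5 kHz = 3.35 kHz.
14.85 kHz mod fs = 1.15 kHz.
1.15 kHz ≤ fs/2 = 3.425 kHz, appears at 1.15 kHz.
8.05 kHz mod fs = 1.2 kHz.
1.2 kHz ≤ fs/2 = 3.425 kHz, appears at 1.2 kHz.
17.05 kHz and 17.2 kHz both map to 3.35 kHz.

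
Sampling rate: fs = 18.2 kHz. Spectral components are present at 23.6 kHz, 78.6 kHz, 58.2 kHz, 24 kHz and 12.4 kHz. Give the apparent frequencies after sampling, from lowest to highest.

fs/2 = 9.1 kHz.
23.6 kHz mod fs = 5.4 kHz.
5.4 kHz ≤ fs/2 = 9.1 kHz, appears at 5.4 kHz.
78.6 kHz mod fs = 5.8 kHz.
5.8 kHz ≤ fs/2 = 9.1 kHz, appears at 5.8 kHz.
58.2 kHz mod fs = 3.6 kHz.
3.6 kHz ≤ fs/2 = 9.1 kHz, appears at 3.6 kHz.
24 kHz mod fs = 5.8 kHz.
5.8 kHz ≤ fs/2 = 9.1 kHz, appears at 5.8 kHz.
12.4 kHz > fs/2 = 9.1 kHz, folds to fs − 12.4 kHz = 5.8 kHz.
Distinct values: {3.6 kHz, 5.4 kHz, 5.8 kHz}.

3.6 kHz, 5.4 kHz, 5.8 kHz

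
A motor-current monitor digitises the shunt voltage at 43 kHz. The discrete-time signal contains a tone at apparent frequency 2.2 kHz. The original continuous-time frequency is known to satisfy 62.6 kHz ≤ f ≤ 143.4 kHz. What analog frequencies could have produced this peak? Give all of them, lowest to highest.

Frequencies that alias to 2.2 kHz are k·fs ± 2.2 kHz for integer k ≥ 0.
k=0: 2.2 kHz.
k=1: 40.8 kHz, 45.2 kHz.
k=2: 83.8 kHz, 88.2 kHz.
k=3: 126.8 kHz, 131.2 kHz.
k=4: 169.8 kHz, 174.2 kHz.
Within [62.6 kHz, 143.4 kHz]: 83.8 kHz, 88.2 kHz, 126.8 kHz, 131.2 kHz.

83.8 kHz, 88.2 kHz, 126.8 kHz, 131.2 kHz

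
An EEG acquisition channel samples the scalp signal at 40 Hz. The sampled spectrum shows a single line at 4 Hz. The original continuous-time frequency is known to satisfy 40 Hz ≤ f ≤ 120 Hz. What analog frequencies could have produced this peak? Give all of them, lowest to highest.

Frequencies that alias to 4 Hz are k·fs ± 4 Hz for integer k ≥ 0.
k=0: 4 Hz.
k=1: 36 Hz, 44 Hz.
k=2: 76 Hz, 84 Hz.
k=3: 116 Hz, 124 Hz.
k=4: 156 Hz, 164 Hz.
Within [40 Hz, 120 Hz]: 44 Hz, 76 Hz, 84 Hz, 116 Hz.

44 Hz, 76 Hz, 84 Hz, 116 Hz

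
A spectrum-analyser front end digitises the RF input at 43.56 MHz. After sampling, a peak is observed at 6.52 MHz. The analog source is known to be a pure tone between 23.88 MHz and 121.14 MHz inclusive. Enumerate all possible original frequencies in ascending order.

37.04 MHz, 50.08 MHz, 80.6 MHz, 93.64 MHz

Frequencies that alias to 6.52 MHz are k·fs ± 6.52 MHz for integer k ≥ 0.
k=0: 6.52 MHz.
k=1: 37.04 MHz, 50.08 MHz.
k=2: 80.6 MHz, 93.64 MHz.
k=3: 124.16 MHz, 137.2 MHz.
Within [23.88 MHz, 121.14 MHz]: 37.04 MHz, 50.08 MHz, 80.6 MHz, 93.64 MHz.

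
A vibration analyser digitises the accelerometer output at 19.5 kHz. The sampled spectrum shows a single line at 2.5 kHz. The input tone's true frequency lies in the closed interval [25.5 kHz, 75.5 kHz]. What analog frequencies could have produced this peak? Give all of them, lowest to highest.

Frequencies that alias to 2.5 kHz are k·fs ± 2.5 kHz for integer k ≥ 0.
k=0: 2.5 kHz.
k=1: 17 kHz, 22 kHz.
k=2: 36.5 kHz, 41.5 kHz.
k=3: 56 kHz, 61 kHz.
k=4: 75.5 kHz, 80.5 kHz.
k=5: 95 kHz, 100 kHz.
Within [25.5 kHz, 75.5 kHz]: 36.5 kHz, 41.5 kHz, 56 kHz, 61 kHz, 75.5 kHz.

36.5 kHz, 41.5 kHz, 56 kHz, 61 kHz, 75.5 kHz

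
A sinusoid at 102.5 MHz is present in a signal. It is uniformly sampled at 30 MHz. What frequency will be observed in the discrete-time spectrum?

102.5 MHz mod fs = 12.5 MHz.
12.5 MHz ≤ fs/2 = 15 MHz, appears at 12.5 MHz.

12.5 MHz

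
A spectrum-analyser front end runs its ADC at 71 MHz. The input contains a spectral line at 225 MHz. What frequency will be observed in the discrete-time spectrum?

225 MHz mod fs = 12 MHz.
12 MHz ≤ fs/2 = 35.5 MHz, appears at 12 MHz.

12 MHz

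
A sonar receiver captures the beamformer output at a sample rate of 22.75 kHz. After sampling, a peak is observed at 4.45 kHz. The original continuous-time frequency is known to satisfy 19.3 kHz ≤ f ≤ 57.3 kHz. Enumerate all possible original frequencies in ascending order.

27.2 kHz, 41.05 kHz, 49.95 kHz

Frequencies that alias to 4.45 kHz are k·fs ± 4.45 kHz for integer k ≥ 0.
k=0: 4.45 kHz.
k=1: 18.3 kHz, 27.2 kHz.
k=2: 41.05 kHz, 49.95 kHz.
k=3: 63.8 kHz, 72.7 kHz.
Within [19.3 kHz, 57.3 kHz]: 27.2 kHz, 41.05 kHz, 49.95 kHz.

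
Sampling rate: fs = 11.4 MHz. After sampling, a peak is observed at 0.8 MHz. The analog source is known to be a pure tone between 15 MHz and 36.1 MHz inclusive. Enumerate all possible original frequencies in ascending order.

Frequencies that alias to 0.8 MHz are k·fs ± 0.8 MHz for integer k ≥ 0.
k=0: 0.8 MHz.
k=1: 10.6 MHz, 12.2 MHz.
k=2: 22 MHz, 23.6 MHz.
k=3: 33.4 MHz, 35 MHz.
k=4: 44.8 MHz, 46.4 MHz.
Within [15 MHz, 36.1 MHz]: 22 MHz, 23.6 MHz, 33.4 MHz, 35 MHz.

22 MHz, 23.6 MHz, 33.4 MHz, 35 MHz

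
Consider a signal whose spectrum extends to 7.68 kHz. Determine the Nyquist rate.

15.36 kHz

Nyquist rate = 2 × 7.68 kHz = 15.36 kHz.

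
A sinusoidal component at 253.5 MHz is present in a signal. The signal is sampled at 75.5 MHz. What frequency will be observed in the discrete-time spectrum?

253.5 MHz mod fs = 27 MHz.
27 MHz ≤ fs/2 = 37.75 MHz, appears at 27 MHz.

27 MHz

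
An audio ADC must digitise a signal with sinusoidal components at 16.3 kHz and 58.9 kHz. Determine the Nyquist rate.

117.8 kHz

Highest-frequency component: 58.9 kHz.
Nyquist rate = 2 × 58.9 kHz = 117.8 kHz.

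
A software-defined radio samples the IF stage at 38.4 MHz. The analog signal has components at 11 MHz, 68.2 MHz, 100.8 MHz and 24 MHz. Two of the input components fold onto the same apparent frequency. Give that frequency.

fs/2 = 19.2 MHz.
11 MHz ≤ fs/2 = 19.2 MHz, passes unchanged.
68.2 MHz mod fs = 29.8 MHz.
29.8 MHz > fs/2 = 19.2 MHz, folds to fs − 29.8 MHz = 8.6 MHz.
100.8 MHz mod fs = 24 MHz.
24 MHz > fs/2 = 19.2 MHz, folds to fs − 24 MHz = 14.4 MHz.
24 MHz > fs/2 = 19.2 MHz, folds to fs − 24 MHz = 14.4 MHz.
24 MHz and 100.8 MHz both map to 14.4 MHz.

14.4 MHz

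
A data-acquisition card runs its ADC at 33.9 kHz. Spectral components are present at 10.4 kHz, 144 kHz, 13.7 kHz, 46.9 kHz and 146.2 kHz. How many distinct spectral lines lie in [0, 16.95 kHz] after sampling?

5

fs/2 = 16.95 kHz.
10.4 kHz ≤ fs/2 = 16.95 kHz, passes unchanged.
144 kHz mod fs = 8.4 kHz.
8.4 kHz ≤ fs/2 = 16.95 kHz, appears at 8.4 kHz.
13.7 kHz ≤ fs/2 = 16.95 kHz, passes unchanged.
46.9 kHz mod fs = 13 kHz.
13 kHz ≤ fs/2 = 16.95 kHz, appears at 13 kHz.
146.2 kHz mod fs = 10.6 kHz.
10.6 kHz ≤ fs/2 = 16.95 kHz, appears at 10.6 kHz.
Distinct values: {8.4 kHz, 10.4 kHz, 10.6 kHz, 13 kHz, 13.7 kHz} → 5.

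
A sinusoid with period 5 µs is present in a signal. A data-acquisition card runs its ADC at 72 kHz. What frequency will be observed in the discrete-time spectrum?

T = 5 µs → f = 1/T = 200 kHz.
200 kHz mod fs = 56 kHz.
56 kHz > fs/2 = 36 kHz, folds to fs − 56 kHz = 16 kHz.

16 kHz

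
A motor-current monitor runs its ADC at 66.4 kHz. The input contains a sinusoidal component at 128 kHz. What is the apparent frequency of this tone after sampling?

128 kHz mod fs = 61.6 kHz.
61.6 kHz > fs/2 = 33.2 kHz, folds to fs − 61.6 kHz = 4.8 kHz.

4.8 kHz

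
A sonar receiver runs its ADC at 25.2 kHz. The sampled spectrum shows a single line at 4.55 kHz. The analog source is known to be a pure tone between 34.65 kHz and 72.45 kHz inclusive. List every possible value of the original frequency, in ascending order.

45.85 kHz, 54.95 kHz, 71.05 kHz

Frequencies that alias to 4.55 kHz are k·fs ± 4.55 kHz for integer k ≥ 0.
k=0: 4.55 kHz.
k=1: 20.65 kHz, 29.75 kHz.
k=2: 45.85 kHz, 54.95 kHz.
k=3: 71.05 kHz, 80.15 kHz.
k=4: 96.25 kHz, 105.35 kHz.
Within [34.65 kHz, 72.45 kHz]: 45.85 kHz, 54.95 kHz, 71.05 kHz.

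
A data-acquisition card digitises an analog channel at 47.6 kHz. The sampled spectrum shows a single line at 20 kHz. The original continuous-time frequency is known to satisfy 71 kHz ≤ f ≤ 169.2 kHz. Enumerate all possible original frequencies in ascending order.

Frequencies that alias to 20 kHz are k·fs ± 20 kHz for integer k ≥ 0.
k=0: 20 kHz.
k=1: 27.6 kHz, 67.6 kHz.
k=2: 75.2 kHz, 115.2 kHz.
k=3: 122.8 kHz, 162.8 kHz.
k=4: 170.4 kHz, 210.4 kHz.
Within [71 kHz, 169.2 kHz]: 75.2 kHz, 115.2 kHz, 122.8 kHz, 162.8 kHz.

75.2 kHz, 115.2 kHz, 122.8 kHz, 162.8 kHz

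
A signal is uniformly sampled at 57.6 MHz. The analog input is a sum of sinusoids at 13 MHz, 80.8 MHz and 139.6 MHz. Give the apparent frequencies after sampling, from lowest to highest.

13 MHz, 23.2 MHz, 24.4 MHz

fs/2 = 28.8 MHz.
13 MHz ≤ fs/2 = 28.8 MHz, passes unchanged.
80.8 MHz mod fs = 23.2 MHz.
23.2 MHz ≤ fs/2 = 28.8 MHz, appears at 23.2 MHz.
139.6 MHz mod fs = 24.4 MHz.
24.4 MHz ≤ fs/2 = 28.8 MHz, appears at 24.4 MHz.
Distinct values: {13 MHz, 23.2 MHz, 24.4 MHz}.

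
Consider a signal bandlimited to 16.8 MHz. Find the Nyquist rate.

33.6 MHz

Nyquist rate = 2 × 16.8 MHz = 33.6 MHz.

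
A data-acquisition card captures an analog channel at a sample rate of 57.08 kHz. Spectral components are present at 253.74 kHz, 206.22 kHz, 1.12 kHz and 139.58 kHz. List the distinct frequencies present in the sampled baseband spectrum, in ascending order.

1.12 kHz, 22.1 kHz, 25.42 kHz

fs/2 = 28.54 kHz.
253.74 kHz mod fs = 25.42 kHz.
25.42 kHz ≤ fs/2 = 28.54 kHz, appears at 25.42 kHz.
206.22 kHz mod fs = 34.98 kHz.
34.98 kHz > fs/2 = 28.54 kHz, folds to fs − 34.98 kHz = 22.1 kHz.
1.12 kHz ≤ fs/2 = 28.54 kHz, passes unchanged.
139.58 kHz mod fs = 25.42 kHz.
25.42 kHz ≤ fs/2 = 28.54 kHz, appears at 25.42 kHz.
Distinct values: {1.12 kHz, 22.1 kHz, 25.42 kHz}.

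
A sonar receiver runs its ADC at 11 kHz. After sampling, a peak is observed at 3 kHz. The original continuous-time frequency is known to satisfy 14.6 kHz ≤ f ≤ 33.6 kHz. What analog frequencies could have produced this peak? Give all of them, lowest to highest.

19 kHz, 25 kHz, 30 kHz

Frequencies that alias to 3 kHz are k·fs ± 3 kHz for integer k ≥ 0.
k=0: 3 kHz.
k=1: 8 kHz, 14 kHz.
k=2: 19 kHz, 25 kHz.
k=3: 30 kHz, 36 kHz.
k=4: 41 kHz, 47 kHz.
Within [14.6 kHz, 33.6 kHz]: 19 kHz, 25 kHz, 30 kHz.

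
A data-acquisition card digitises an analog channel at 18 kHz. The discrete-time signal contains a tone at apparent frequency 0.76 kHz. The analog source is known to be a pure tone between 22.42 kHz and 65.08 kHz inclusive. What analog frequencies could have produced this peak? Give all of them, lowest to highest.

35.24 kHz, 36.76 kHz, 53.24 kHz, 54.76 kHz

Frequencies that alias to 0.76 kHz are k·fs ± 0.76 kHz for integer k ≥ 0.
k=0: 0.76 kHz.
k=1: 17.24 kHz, 18.76 kHz.
k=2: 35.24 kHz, 36.76 kHz.
k=3: 53.24 kHz, 54.76 kHz.
k=4: 71.24 kHz, 72.76 kHz.
Within [22.42 kHz, 65.08 kHz]: 35.24 kHz, 36.76 kHz, 53.24 kHz, 54.76 kHz.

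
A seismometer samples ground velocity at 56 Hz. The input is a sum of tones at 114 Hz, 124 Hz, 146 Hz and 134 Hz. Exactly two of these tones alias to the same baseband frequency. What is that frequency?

fs/2 = 28 Hz.
114 Hz mod fs = 2 Hz.
2 Hz ≤ fs/2 = 28 Hz, appears at 2 Hz.
124 Hz mod fs = 12 Hz.
12 Hz ≤ fs/2 = 28 Hz, appears at 12 Hz.
146 Hz mod fs = 34 Hz.
34 Hz > fs/2 = 28 Hz, folds to fs − 34 Hz = 22 Hz.
134 Hz mod fs = 22 Hz.
22 Hz ≤ fs/2 = 28 Hz, appears at 22 Hz.
134 Hz and 146 Hz both map to 22 Hz.

22 Hz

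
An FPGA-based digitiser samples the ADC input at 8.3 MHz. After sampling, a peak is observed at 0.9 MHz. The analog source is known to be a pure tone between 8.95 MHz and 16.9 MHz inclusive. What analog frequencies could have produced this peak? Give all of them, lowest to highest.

Frequencies that alias to 0.9 MHz are k·fs ± 0.9 MHz for integer k ≥ 0.
k=0: 0.9 MHz.
k=1: 7.4 MHz, 9.2 MHz.
k=2: 15.7 MHz, 17.5 MHz.
k=3: 24 MHz, 25.8 MHz.
Within [8.95 MHz, 16.9 MHz]: 9.2 MHz, 15.7 MHz.

9.2 MHz, 15.7 MHz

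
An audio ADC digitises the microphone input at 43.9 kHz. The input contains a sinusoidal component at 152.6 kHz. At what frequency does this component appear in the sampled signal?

152.6 kHz mod fs = 20.9 kHz.
20.9 kHz ≤ fs/2 = 21.95 kHz, appears at 20.9 kHz.

20.9 kHz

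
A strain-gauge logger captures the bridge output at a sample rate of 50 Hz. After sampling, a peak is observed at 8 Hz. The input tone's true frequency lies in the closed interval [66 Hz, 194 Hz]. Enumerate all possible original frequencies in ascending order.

92 Hz, 108 Hz, 142 Hz, 158 Hz, 192 Hz

Frequencies that alias to 8 Hz are k·fs ± 8 Hz for integer k ≥ 0.
k=0: 8 Hz.
k=1: 42 Hz, 58 Hz.
k=2: 92 Hz, 108 Hz.
k=3: 142 Hz, 158 Hz.
k=4: 192 Hz, 208 Hz.
k=5: 242 Hz, 258 Hz.
Within [66 Hz, 194 Hz]: 92 Hz, 108 Hz, 142 Hz, 158 Hz, 192 Hz.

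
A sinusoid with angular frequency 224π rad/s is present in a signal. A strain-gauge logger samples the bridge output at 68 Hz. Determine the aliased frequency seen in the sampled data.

ω = 224π rad/s → f = ω/(2π) = 112 Hz.
112 Hz mod fs = 44 Hz.
44 Hz > fs/2 = 34 Hz, folds to fs − 44 Hz = 24 Hz.

24 Hz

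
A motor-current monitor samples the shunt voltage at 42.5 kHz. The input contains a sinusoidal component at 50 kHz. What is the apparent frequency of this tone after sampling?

50 kHz mod fs = 7.5 kHz.
7.5 kHz ≤ fs/2 = 21.25 kHz, appears at 7.5 kHz.

7.5 kHz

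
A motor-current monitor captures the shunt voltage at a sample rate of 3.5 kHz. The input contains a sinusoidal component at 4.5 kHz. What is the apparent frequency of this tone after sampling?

4.5 kHz mod fs = 1 kHz.
1 kHz ≤ fs/2 = 1.75 kHz, appears at 1 kHz.

1 kHz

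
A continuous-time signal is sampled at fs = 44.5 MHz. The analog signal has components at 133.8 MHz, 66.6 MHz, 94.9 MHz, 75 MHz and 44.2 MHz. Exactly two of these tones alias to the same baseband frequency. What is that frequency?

fs/2 = 22.25 MHz.
133.8 MHz mod fs = 0.3 MHz.
0.3 MHz ≤ fs/2 = 22.25 MHz, appears at 0.3 MHz.
66.6 MHz mod fs = 22.1 MHz.
22.1 MHz ≤ fs/2 = 22.25 MHz, appears at 22.1 MHz.
94.9 MHz mod fs = 5.9 MHz.
5.9 MHz ≤ fs/2 = 22.25 MHz, appears at 5.9 MHz.
75 MHz mod fs = 30.5 MHz.
30.5 MHz > fs/2 = 22.25 MHz, folds to fs − 30.5 MHz = 14 MHz.
44.2 MHz > fs/2 = 22.25 MHz, folds to fs − 44.2 MHz = 0.3 MHz.
44.2 MHz and 133.8 MHz both map to 0.3 MHz.

0.3 MHz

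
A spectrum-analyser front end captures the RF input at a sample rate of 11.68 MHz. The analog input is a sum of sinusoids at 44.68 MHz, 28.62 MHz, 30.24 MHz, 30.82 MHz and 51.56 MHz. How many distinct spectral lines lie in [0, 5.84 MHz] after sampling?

fs/2 = 5.84 MHz.
44.68 MHz mod fs = 9.64 MHz.
9.64 MHz > fs/2 = 5.84 MHz, folds to fs − 9.64 MHz = 2.04 MHz.
28.62 MHz mod fs = 5.26 MHz.
5.26 MHz ≤ fs/2 = 5.84 MHz, appears at 5.26 MHz.
30.24 MHz mod fs = 6.88 MHz.
6.88 MHz > fs/2 = 5.84 MHz, folds to fs − 6.88 MHz = 4.8 MHz.
30.82 MHz mod fs = 7.46 MHz.
7.46 MHz > fs/2 = 5.84 MHz, folds to fs − 7.46 MHz = 4.22 MHz.
51.56 MHz mod fs = 4.84 MHz.
4.84 MHz ≤ fs/2 = 5.84 MHz, appears at 4.84 MHz.
Distinct values: {2.04 MHz, 4.22 MHz, 4.8 MHz, 4.84 MHz, 5.26 MHz} → 5.

5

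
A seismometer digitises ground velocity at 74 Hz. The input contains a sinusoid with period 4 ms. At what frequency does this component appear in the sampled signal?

28 Hz

T = 4 ms → f = 1/T = 250 Hz.
250 Hz mod fs = 28 Hz.
28 Hz ≤ fs/2 = 37 Hz, appears at 28 Hz.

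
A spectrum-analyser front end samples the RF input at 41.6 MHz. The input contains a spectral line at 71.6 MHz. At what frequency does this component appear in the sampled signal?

11.6 MHz

71.6 MHz mod fs = 30 MHz.
30 MHz > fs/2 = 20.8 MHz, folds to fs − 30 MHz = 11.6 MHz.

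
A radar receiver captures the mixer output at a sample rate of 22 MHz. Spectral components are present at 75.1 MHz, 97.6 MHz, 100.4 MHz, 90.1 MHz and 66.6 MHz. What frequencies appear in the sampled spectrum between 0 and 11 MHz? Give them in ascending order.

fs/2 = 11 MHz.
75.1 MHz mod fs = 9.1 MHz.
9.1 MHz ≤ fs/2 = 11 MHz, appears at 9.1 MHz.
97.6 MHz mod fs = 9.6 MHz.
9.6 MHz ≤ fs/2 = 11 MHz, appears at 9.6 MHz.
100.4 MHz mod fs = 12.4 MHz.
12.4 MHz > fs/2 = 11 MHz, folds to fs − 12.4 MHz = 9.6 MHz.
90.1 MHz mod fs = 2.1 MHz.
2.1 MHz ≤ fs/2 = 11 MHz, appears at 2.1 MHz.
66.6 MHz mod fs = 0.6 MHz.
0.6 MHz ≤ fs/2 = 11 MHz, appears at 0.6 MHz.
Distinct values: {0.6 MHz, 2.1 MHz, 9.1 MHz, 9.6 MHz}.

0.6 MHz, 2.1 MHz, 9.1 MHz, 9.6 MHz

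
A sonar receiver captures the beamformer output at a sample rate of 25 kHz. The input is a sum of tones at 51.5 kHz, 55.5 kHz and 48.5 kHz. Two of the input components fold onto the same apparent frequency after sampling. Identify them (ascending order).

fs/2 = 12.5 kHz.
51.5 kHz mod fs = 1.5 kHz.
1.5 kHz ≤ fs/2 = 12.5 kHz, appears at 1.5 kHz.
55.5 kHz mod fs = 5.5 kHz.
5.5 kHz ≤ fs/2 = 12.5 kHz, appears at 5.5 kHz.
48.5 kHz mod fs = 23.5 kHz.
23.5 kHz > fs/2 = 12.5 kHz, folds to fs − 23.5 kHz = 1.5 kHz.
48.5 kHz and 51.5 kHz both map to 1.5 kHz.

48.5 kHz, 51.5 kHz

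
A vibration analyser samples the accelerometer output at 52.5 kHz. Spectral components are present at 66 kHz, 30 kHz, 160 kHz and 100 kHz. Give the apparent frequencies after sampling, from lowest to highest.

2.5 kHz, 5 kHz, 13.5 kHz, 22.5 kHz

fs/2 = 26.25 kHz.
66 kHz mod fs = 13.5 kHz.
13.5 kHz ≤ fs/2 = 26.25 kHz, appears at 13.5 kHz.
30 kHz > fs/2 = 26.25 kHz, folds to fs − 30 kHz = 22.5 kHz.
160 kHz mod fs = 2.5 kHz.
2.5 kHz ≤ fs/2 = 26.25 kHz, appears at 2.5 kHz.
100 kHz mod fs = 47.5 kHz.
47.5 kHz > fs/2 = 26.25 kHz, folds to fs − 47.5 kHz = 5 kHz.
Distinct values: {2.5 kHz, 5 kHz, 13.5 kHz, 22.5 kHz}.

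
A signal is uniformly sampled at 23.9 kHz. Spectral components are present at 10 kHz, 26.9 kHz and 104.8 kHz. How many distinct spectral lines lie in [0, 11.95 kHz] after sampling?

3

fs/2 = 11.95 kHz.
10 kHz ≤ fs/2 = 11.95 kHz, passes unchanged.
26.9 kHz mod fs = 3 kHz.
3 kHz ≤ fs/2 = 11.95 kHz, appears at 3 kHz.
104.8 kHz mod fs = 9.2 kHz.
9.2 kHz ≤ fs/2 = 11.95 kHz, appears at 9.2 kHz.
Distinct values: {3 kHz, 9.2 kHz, 10 kHz} → 3.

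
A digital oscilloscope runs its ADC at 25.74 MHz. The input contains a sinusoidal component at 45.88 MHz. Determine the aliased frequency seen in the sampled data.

5.6 MHz

45.88 MHz mod fs = 20.14 MHz.
20.14 MHz > fs/2 = 12.87 MHz, folds to fs − 20.14 MHz = 5.6 MHz.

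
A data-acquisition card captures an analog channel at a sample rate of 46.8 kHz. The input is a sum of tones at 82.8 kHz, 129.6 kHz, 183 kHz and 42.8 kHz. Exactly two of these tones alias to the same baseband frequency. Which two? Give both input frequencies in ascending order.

82.8 kHz, 129.6 kHz

fs/2 = 23.4 kHz.
82.8 kHz mod fs = 36 kHz.
36 kHz > fs/2 = 23.4 kHz, folds to fs − 36 kHz = 10.8 kHz.
129.6 kHz mod fs = 36 kHz.
36 kHz > fs/2 = 23.4 kHz, folds to fs − 36 kHz = 10.8 kHz.
183 kHz mod fs = 42.6 kHz.
42.6 kHz > fs/2 = 23.4 kHz, folds to fs − 42.6 kHz = 4.2 kHz.
42.8 kHz > fs/2 = 23.4 kHz, folds to fs − 42.8 kHz = 4 kHz.
82.8 kHz and 129.6 kHz both map to 10.8 kHz.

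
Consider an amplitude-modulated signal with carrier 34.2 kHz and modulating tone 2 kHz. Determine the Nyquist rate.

72.4 kHz

AM sidebands sit at fc ± fm = 32.2 kHz and 36.2 kHz.
Highest-frequency component: 36.2 kHz.
Nyquist rate = 2 × 36.2 kHz = 72.4 kHz.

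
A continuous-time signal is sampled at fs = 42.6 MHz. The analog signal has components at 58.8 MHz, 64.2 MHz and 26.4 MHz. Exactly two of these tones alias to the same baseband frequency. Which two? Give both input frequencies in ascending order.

26.4 MHz, 58.8 MHz

fs/2 = 21.3 MHz.
58.8 MHz mod fs = 16.2 MHz.
16.2 MHz ≤ fs/2 = 21.3 MHz, appears at 16.2 MHz.
64.2 MHz mod fs = 21.6 MHz.
21.6 MHz > fs/2 = 21.3 MHz, folds to fs − 21.6 MHz = 21 MHz.
26.4 MHz > fs/2 = 21.3 MHz, folds to fs − 26.4 MHz = 16.2 MHz.
26.4 MHz and 58.8 MHz both map to 16.2 MHz.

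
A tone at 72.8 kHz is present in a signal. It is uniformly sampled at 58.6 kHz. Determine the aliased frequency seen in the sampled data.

14.2 kHz

72.8 kHz mod fs = 14.2 kHz.
14.2 kHz ≤ fs/2 = 29.3 kHz, appears at 14.2 kHz.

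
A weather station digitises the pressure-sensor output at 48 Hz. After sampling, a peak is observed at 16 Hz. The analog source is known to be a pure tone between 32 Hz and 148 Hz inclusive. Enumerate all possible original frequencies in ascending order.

32 Hz, 64 Hz, 80 Hz, 112 Hz, 128 Hz

Frequencies that alias to 16 Hz are k·fs ± 16 Hz for integer k ≥ 0.
k=0: 16 Hz.
k=1: 32 Hz, 64 Hz.
k=2: 80 Hz, 112 Hz.
k=3: 128 Hz, 160 Hz.
k=4: 176 Hz, 208 Hz.
Within [32 Hz, 148 Hz]: 32 Hz, 64 Hz, 80 Hz, 112 Hz, 128 Hz.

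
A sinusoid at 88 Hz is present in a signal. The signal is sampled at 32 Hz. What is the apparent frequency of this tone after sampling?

88 Hz mod fs = 24 Hz.
24 Hz > fs/2 = 16 Hz, folds to fs − 24 Hz = 8 Hz.

8 Hz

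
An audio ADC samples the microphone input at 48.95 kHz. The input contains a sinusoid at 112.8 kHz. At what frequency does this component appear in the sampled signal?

14.9 kHz

112.8 kHz mod fs = 14.9 kHz.
14.9 kHz ≤ fs/2 = 24.475 kHz, appears at 14.9 kHz.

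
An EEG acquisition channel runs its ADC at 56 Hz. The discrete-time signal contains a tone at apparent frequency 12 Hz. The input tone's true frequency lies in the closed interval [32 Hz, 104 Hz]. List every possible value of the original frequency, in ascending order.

Frequencies that alias to 12 Hz are k·fs ± 12 Hz for integer k ≥ 0.
k=0: 12 Hz.
k=1: 44 Hz, 68 Hz.
k=2: 100 Hz, 124 Hz.
k=3: 156 Hz, 180 Hz.
Within [32 Hz, 104 Hz]: 44 Hz, 68 Hz, 100 Hz.

44 Hz, 68 Hz, 100 Hz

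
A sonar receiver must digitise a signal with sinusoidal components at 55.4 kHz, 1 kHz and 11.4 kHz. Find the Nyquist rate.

110.8 kHz

Highest-frequency component: 55.4 kHz.
Nyquist rate = 2 × 55.4 kHz = 110.8 kHz.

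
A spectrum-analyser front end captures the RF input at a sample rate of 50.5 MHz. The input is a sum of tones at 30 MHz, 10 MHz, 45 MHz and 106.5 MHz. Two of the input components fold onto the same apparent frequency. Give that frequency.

fs/2 = 25.25 MHz.
30 MHz > fs/2 = 25.25 MHz, folds to fs − 30 MHz = 20.5 MHz.
10 MHz ≤ fs/2 = 25.25 MHz, passes unchanged.
45 MHz > fs/2 = 25.25 MHz, folds to fs − 45 MHz = 5.5 MHz.
106.5 MHz mod fs = 5.5 MHz.
5.5 MHz ≤ fs/2 = 25.25 MHz, appears at 5.5 MHz.
45 MHz and 106.5 MHz both map to 5.5 MHz.

5.5 MHz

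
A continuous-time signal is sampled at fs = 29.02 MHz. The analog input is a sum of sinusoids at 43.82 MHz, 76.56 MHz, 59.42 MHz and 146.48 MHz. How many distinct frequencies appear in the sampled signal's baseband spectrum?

fs/2 = 14.51 MHz.
43.82 MHz mod fs = 14.8 MHz.
14.8 MHz > fs/2 = 14.51 MHz, folds to fs − 14.8 MHz = 14.22 MHz.
76.56 MHz mod fs = 18.52 MHz.
18.52 MHz > fs/2 = 14.51 MHz, folds to fs − 18.52 MHz = 10.5 MHz.
59.42 MHz mod fs = 1.38 MHz.
1.38 MHz ≤ fs/2 = 14.51 MHz, appears at 1.38 MHz.
146.48 MHz mod fs = 1.38 MHz.
1.38 MHz ≤ fs/2 = 14.51 MHz, appears at 1.38 MHz.
Distinct values: {1.38 MHz, 10.5 MHz, 14.22 MHz} → 3.

3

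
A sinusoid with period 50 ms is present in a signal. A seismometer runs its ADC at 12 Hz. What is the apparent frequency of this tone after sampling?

T = 50 ms → f = 1/T = 20 Hz.
20 Hz mod fs = 8 Hz.
8 Hz > fs/2 = 6 Hz, folds to fs − 8 Hz = 4 Hz.

4 Hz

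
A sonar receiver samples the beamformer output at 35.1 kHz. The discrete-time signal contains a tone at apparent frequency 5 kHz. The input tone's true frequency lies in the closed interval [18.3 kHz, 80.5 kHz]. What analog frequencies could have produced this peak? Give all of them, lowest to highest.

30.1 kHz, 40.1 kHz, 65.2 kHz, 75.2 kHz

Frequencies that alias to 5 kHz are k·fs ± 5 kHz for integer k ≥ 0.
k=0: 5 kHz.
k=1: 30.1 kHz, 40.1 kHz.
k=2: 65.2 kHz, 75.2 kHz.
k=3: 100.3 kHz, 110.3 kHz.
Within [18.3 kHz, 80.5 kHz]: 30.1 kHz, 40.1 kHz, 65.2 kHz, 75.2 kHz.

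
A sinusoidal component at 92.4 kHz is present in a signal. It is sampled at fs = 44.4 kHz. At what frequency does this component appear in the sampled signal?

3.6 kHz

92.4 kHz mod fs = 3.6 kHz.
3.6 kHz ≤ fs/2 = 22.2 kHz, appears at 3.6 kHz.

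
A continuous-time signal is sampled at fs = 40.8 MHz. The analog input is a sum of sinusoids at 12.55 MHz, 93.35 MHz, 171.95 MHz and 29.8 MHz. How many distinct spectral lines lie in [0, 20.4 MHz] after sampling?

fs/2 = 20.4 MHz.
12.55 MHz ≤ fs/2 = 20.4 MHz, passes unchanged.
93.35 MHz mod fs = 11.75 MHz.
11.75 MHz ≤ fs/2 = 20.4 MHz, appears at 11.75 MHz.
171.95 MHz mod fs = 8.75 MHz.
8.75 MHz ≤ fs/2 = 20.4 MHz, appears at 8.75 MHz.
29.8 MHz > fs/2 = 20.4 MHz, folds to fs − 29.8 MHz = 11 MHz.
Distinct values: {8.75 MHz, 11 MHz, 11.75 MHz, 12.55 MHz} → 4.

4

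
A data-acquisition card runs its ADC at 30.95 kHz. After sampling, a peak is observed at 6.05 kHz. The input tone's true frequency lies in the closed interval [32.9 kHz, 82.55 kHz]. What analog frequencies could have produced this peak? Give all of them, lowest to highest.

Frequencies that alias to 6.05 kHz are k·fs ± 6.05 kHz for integer k ≥ 0.
k=0: 6.05 kHz.
k=1: 24.9 kHz, 37 kHz.
k=2: 55.85 kHz, 67.95 kHz.
k=3: 86.8 kHz, 98.9 kHz.
Within [32.9 kHz, 82.55 kHz]: 37 kHz, 55.85 kHz, 67.95 kHz.

37 kHz, 55.85 kHz, 67.95 kHz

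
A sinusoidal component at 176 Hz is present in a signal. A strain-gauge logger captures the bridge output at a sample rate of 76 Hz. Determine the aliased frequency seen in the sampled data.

24 Hz

176 Hz mod fs = 24 Hz.
24 Hz ≤ fs/2 = 38 Hz, appears at 24 Hz.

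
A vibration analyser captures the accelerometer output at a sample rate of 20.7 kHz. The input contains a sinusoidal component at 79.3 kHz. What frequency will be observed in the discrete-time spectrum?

79.3 kHz mod fs = 17.2 kHz.
17.2 kHz > fs/2 = 10.35 kHz, folds to fs − 17.2 kHz = 3.5 kHz.

3.5 kHz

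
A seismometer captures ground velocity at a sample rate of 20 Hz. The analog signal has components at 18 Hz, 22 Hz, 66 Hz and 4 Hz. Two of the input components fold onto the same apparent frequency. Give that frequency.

fs/2 = 10 Hz.
18 Hz > fs/2 = 10 Hz, folds to fs − 18 Hz = 2 Hz.
22 Hz mod fs = 2 Hz.
2 Hz ≤ fs/2 = 10 Hz, appears at 2 Hz.
66 Hz mod fs = 6 Hz.
6 Hz ≤ fs/2 = 10 Hz, appears at 6 Hz.
4 Hz ≤ fs/2 = 10 Hz, passes unchanged.
18 Hz and 22 Hz both map to 2 Hz.

2 Hz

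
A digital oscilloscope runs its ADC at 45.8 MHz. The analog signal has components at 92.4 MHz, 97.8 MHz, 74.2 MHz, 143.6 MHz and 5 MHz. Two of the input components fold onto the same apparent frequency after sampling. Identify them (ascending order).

fs/2 = 22.9 MHz.
92.4 MHz mod fs = 0.8 MHz.
0.8 MHz ≤ fs/2 = 22.9 MHz, appears at 0.8 MHz.
97.8 MHz mod fs = 6.2 MHz.
6.2 MHz ≤ fs/2 = 22.9 MHz, appears at 6.2 MHz.
74.2 MHz mod fs = 28.4 MHz.
28.4 MHz > fs/2 = 22.9 MHz, folds to fs − 28.4 MHz = 17.4 MHz.
143.6 MHz mod fs = 6.2 MHz.
6.2 MHz ≤ fs/2 = 22.9 MHz, appears at 6.2 MHz.
5 MHz ≤ fs/2 = 22.9 MHz, passes unchanged.
97.8 MHz and 143.6 MHz both map to 6.2 MHz.

97.8 MHz, 143.6 MHz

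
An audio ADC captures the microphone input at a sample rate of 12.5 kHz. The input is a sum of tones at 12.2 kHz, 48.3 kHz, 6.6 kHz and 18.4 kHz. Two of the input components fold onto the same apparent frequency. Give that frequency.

5.9 kHz

fs/2 = 6.25 kHz.
12.2 kHz > fs/2 = 6.25 kHz, folds to fs − 12.2 kHz = 0.3 kHz.
48.3 kHz mod fs = 10.8 kHz.
10.8 kHz > fs/2 = 6.25 kHz, folds to fs − 10.8 kHz = 1.7 kHz.
6.6 kHz > fs/2 = 6.25 kHz, folds to fs − 6.6 kHz = 5.9 kHz.
18.4 kHz mod fs = 5.9 kHz.
5.9 kHz ≤ fs/2 = 6.25 kHz, appears at 5.9 kHz.
6.6 kHz and 18.4 kHz both map to 5.9 kHz.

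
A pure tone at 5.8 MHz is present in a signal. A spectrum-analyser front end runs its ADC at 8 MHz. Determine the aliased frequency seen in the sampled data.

2.2 MHz

5.8 MHz > fs/2 = 4 MHz, folds to fs − 5.8 MHz = 2.2 MHz.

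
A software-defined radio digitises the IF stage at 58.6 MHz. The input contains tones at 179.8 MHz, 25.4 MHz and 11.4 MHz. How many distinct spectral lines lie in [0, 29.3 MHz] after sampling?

fs/2 = 29.3 MHz.
179.8 MHz mod fs = 4 MHz.
4 MHz ≤ fs/2 = 29.3 MHz, appears at 4 MHz.
25.4 MHz ≤ fs/2 = 29.3 MHz, passes unchanged.
11.4 MHz ≤ fs/2 = 29.3 MHz, passes unchanged.
Distinct values: {4 MHz, 11.4 MHz, 25.4 MHz} → 3.

3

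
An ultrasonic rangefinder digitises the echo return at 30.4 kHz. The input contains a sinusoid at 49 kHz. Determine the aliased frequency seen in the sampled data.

49 kHz mod fs = 18.6 kHz.
18.6 kHz > fs/2 = 15.2 kHz, folds to fs − 18.6 kHz = 11.8 kHz.

11.8 kHz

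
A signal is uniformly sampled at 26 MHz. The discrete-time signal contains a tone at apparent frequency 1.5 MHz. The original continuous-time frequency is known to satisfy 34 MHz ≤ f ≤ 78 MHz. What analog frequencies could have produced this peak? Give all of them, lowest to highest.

Frequencies that alias to 1.5 MHz are k·fs ± 1.5 MHz for integer k ≥ 0.
k=0: 1.5 MHz.
k=1: 24.5 MHz, 27.5 MHz.
k=2: 50.5 MHz, 53.5 MHz.
k=3: 76.5 MHz, 79.5 MHz.
k=4: 102.5 MHz, 105.5 MHz.
Within [34 MHz, 78 MHz]: 50.5 MHz, 53.5 MHz, 76.5 MHz.

50.5 MHz, 53.5 MHz, 76.5 MHz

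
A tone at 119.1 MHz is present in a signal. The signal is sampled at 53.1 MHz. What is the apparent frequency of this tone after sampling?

12.9 MHz

119.1 MHz mod fs = 12.9 MHz.
12.9 MHz ≤ fs/2 = 26.55 MHz, appears at 12.9 MHz.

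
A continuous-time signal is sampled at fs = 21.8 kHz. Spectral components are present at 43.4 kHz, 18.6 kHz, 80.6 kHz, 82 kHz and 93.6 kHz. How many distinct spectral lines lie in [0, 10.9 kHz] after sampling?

fs/2 = 10.9 kHz.
43.4 kHz mod fs = 21.6 kHz.
21.6 kHz > fs/2 = 10.9 kHz, folds to fs − 21.6 kHz = 0.2 kHz.
18.6 kHz > fs/2 = 10.9 kHz, folds to fs − 18.6 kHz = 3.2 kHz.
80.6 kHz mod fs = 15.2 kHz.
15.2 kHz > fs/2 = 10.9 kHz, folds to fs − 15.2 kHz = 6.6 kHz.
82 kHz mod fs = 16.6 kHz.
16.6 kHz > fs/2 = 10.9 kHz, folds to fs − 16.6 kHz = 5.2 kHz.
93.6 kHz mod fs = 6.4 kHz.
6.4 kHz ≤ fs/2 = 10.9 kHz, appears at 6.4 kHz.
Distinct values: {0.2 kHz, 3.2 kHz, 5.2 kHz, 6.4 kHz, 6.6 kHz} → 5.

5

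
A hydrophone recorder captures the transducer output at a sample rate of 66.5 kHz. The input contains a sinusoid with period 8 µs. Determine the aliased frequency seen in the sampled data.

8 kHz

T = 8 µs → f = 1/T = 125 kHz.
125 kHz mod fs = 58.5 kHz.
58.5 kHz > fs/2 = 33.25 kHz, folds to fs − 58.5 kHz = 8 kHz.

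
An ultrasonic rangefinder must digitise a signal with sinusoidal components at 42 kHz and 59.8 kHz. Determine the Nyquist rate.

119.6 kHz

Highest-frequency component: 59.8 kHz.
Nyquist rate = 2 × 59.8 kHz = 119.6 kHz.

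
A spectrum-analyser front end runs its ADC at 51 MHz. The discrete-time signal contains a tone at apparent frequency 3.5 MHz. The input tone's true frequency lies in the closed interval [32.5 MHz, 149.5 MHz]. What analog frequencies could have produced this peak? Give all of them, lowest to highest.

47.5 MHz, 54.5 MHz, 98.5 MHz, 105.5 MHz, 149.5 MHz

Frequencies that alias to 3.5 MHz are k·fs ± 3.5 MHz for integer k ≥ 0.
k=0: 3.5 MHz.
k=1: 47.5 MHz, 54.5 MHz.
k=2: 98.5 MHz, 105.5 MHz.
k=3: 149.5 MHz, 156.5 MHz.
k=4: 200.5 MHz, 207.5 MHz.
Within [32.5 MHz, 149.5 MHz]: 47.5 MHz, 54.5 MHz, 98.5 MHz, 105.5 MHz, 149.5 MHz.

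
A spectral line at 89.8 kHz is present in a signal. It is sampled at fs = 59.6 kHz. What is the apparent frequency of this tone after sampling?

29.4 kHz

89.8 kHz mod fs = 30.2 kHz.
30.2 kHz > fs/2 = 29.8 kHz, folds to fs − 30.2 kHz = 29.4 kHz.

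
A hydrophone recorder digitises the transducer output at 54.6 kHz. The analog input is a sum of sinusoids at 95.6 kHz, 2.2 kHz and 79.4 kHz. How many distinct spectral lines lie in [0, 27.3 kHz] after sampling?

fs/2 = 27.3 kHz.
95.6 kHz mod fs = 41 kHz.
41 kHz > fs/2 = 27.3 kHz, folds to fs − 41 kHz = 13.6 kHz.
2.2 kHz ≤ fs/2 = 27.3 kHz, passes unchanged.
79.4 kHz mod fs = 24.8 kHz.
24.8 kHz ≤ fs/2 = 27.3 kHz, appears at 24.8 kHz.
Distinct values: {2.2 kHz, 13.6 kHz, 24.8 kHz} → 3.

3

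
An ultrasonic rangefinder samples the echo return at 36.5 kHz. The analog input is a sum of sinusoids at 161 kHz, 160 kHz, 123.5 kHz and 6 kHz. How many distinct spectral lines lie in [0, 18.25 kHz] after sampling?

3

fs/2 = 18.25 kHz.
161 kHz mod fs = 15 kHz.
15 kHz ≤ fs/2 = 18.25 kHz, appears at 15 kHz.
160 kHz mod fs = 14 kHz.
14 kHz ≤ fs/2 = 18.25 kHz, appears at 14 kHz.
123.5 kHz mod fs = 14 kHz.
14 kHz ≤ fs/2 = 18.25 kHz, appears at 14 kHz.
6 kHz ≤ fs/2 = 18.25 kHz, passes unchanged.
Distinct values: {6 kHz, 14 kHz, 15 kHz} → 3.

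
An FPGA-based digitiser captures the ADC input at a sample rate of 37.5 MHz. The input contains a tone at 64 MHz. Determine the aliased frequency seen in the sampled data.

64 MHz mod fs = 26.5 MHz.
26.5 MHz > fs/2 = 18.75 MHz, folds to fs − 26.5 MHz = 11 MHz.

11 MHz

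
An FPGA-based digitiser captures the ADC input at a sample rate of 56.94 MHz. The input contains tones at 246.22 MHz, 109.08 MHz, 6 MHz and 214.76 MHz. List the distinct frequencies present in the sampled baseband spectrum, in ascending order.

4.8 MHz, 6 MHz, 13 MHz, 18.46 MHz

fs/2 = 28.47 MHz.
246.22 MHz mod fs = 18.46 MHz.
18.46 MHz ≤ fs/2 = 28.47 MHz, appears at 18.46 MHz.
109.08 MHz mod fs = 52.14 MHz.
52.14 MHz > fs/2 = 28.47 MHz, folds to fs − 52.14 MHz = 4.8 MHz.
6 MHz ≤ fs/2 = 28.47 MHz, passes unchanged.
214.76 MHz mod fs = 43.94 MHz.
43.94 MHz > fs/2 = 28.47 MHz, folds to fs − 43.94 MHz = 13 MHz.
Distinct values: {4.8 MHz, 6 MHz, 13 MHz, 18.46 MHz}.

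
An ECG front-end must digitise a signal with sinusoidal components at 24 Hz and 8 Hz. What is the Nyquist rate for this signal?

48 Hz

Highest-frequency component: 24 Hz.
Nyquist rate = 2 × 24 Hz = 48 Hz.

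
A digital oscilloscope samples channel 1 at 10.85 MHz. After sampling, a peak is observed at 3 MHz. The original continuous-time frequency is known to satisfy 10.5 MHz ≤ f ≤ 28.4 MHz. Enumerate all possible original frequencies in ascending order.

Frequencies that alias to 3 MHz are k·fs ± 3 MHz for integer k ≥ 0.
k=0: 3 MHz.
k=1: 7.85 MHz, 13.85 MHz.
k=2: 18.7 MHz, 24.7 MHz.
k=3: 29.55 MHz, 35.55 MHz.
Within [10.5 MHz, 28.4 MHz]: 13.85 MHz, 18.7 MHz, 24.7 MHz.

13.85 MHz, 18.7 MHz, 24.7 MHz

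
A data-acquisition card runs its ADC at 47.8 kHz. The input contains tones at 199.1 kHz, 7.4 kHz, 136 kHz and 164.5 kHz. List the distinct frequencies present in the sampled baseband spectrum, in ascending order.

7.4 kHz, 7.9 kHz, 21.1 kHz

fs/2 = 23.9 kHz.
199.1 kHz mod fs = 7.9 kHz.
7.9 kHz ≤ fs/2 = 23.9 kHz, appears at 7.9 kHz.
7.4 kHz ≤ fs/2 = 23.9 kHz, passes unchanged.
136 kHz mod fs = 40.4 kHz.
40.4 kHz > fs/2 = 23.9 kHz, folds to fs − 40.4 kHz = 7.4 kHz.
164.5 kHz mod fs = 21.1 kHz.
21.1 kHz ≤ fs/2 = 23.9 kHz, appears at 21.1 kHz.
Distinct values: {7.4 kHz, 7.9 kHz, 21.1 kHz}.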